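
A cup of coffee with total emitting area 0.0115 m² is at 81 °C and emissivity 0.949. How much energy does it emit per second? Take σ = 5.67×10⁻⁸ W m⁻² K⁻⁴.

81 °C = 354 K.
Stefan–Boltzmann: P = εσAT⁴ = 0.949 × 5.67×10⁻⁸ × 0.0115 × (354)⁴ = 0.949 × 5.67×10⁻⁸ × 0.0115 × 1.57×10^10.
P = 9.72 W.

P ≈ 9.72 W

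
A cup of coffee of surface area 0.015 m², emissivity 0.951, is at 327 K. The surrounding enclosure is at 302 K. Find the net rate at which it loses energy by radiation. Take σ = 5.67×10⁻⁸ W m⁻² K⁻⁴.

Q = εσA(T⁴ − T_s⁴). T⁴ − T_s⁴ = (327)⁴ − (302)⁴ = 1.14×10^10 − 8.32×10^9 = 3.12×10^9 K⁴.
Q = 0.951 × 5.67×10⁻⁸ × 0.0150 × 3.12×10^9 = 2.52 W.

Q ≈ 2.52 W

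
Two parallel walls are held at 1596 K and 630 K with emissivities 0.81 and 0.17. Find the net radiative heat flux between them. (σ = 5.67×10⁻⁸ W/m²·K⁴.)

For two large parallel gray plates, q = σ(T₁⁴ − T₂⁴) / (1/ε₁ + 1/ε₂ − 1).
1/ε₁ + 1/ε₂ − 1 = 1/0.81 + 1/0.17 − 1 = 6.117.
T₁⁴ − T₂⁴ = 6.49×10^12 − 1.58×10^11 = 6.33×10^12 K⁴.
q = 5.67×10⁻⁸ × 6.33×10^12 / 6.117 = 58700 W/m².

q ≈ 58700 W/m²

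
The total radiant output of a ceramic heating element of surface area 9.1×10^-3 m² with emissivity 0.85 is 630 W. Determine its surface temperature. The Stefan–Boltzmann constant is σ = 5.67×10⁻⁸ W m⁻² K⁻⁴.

From P = εσAT⁴, T = (P / εσA)^(1/4) = (630 / (0.85 × 5.67×10⁻⁸ × 9.10×10^-3))^(1/4).
T = (1.44×10^12)^(1/4) = 1090 K.

T ≈ 1090 K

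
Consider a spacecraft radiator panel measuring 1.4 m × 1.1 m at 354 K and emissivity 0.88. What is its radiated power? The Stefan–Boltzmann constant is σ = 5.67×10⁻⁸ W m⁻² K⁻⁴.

P ≈ 1210 W

A = 1.4 × 1.1 = 1.54 m².
Stefan–Boltzmann: P = εσAT⁴ = 0.88 × 5.67×10⁻⁸ × 1.54 × (354)⁴ = 0.88 × 5.67×10⁻⁸ × 1.54 × 1.57×10^10.
P = 1210 W.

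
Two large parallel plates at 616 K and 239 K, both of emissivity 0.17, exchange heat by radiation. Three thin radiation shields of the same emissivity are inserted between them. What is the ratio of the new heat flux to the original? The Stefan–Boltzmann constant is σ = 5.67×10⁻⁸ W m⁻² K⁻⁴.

With N identical shields there are N+1 = 4 gaps in series, each with the same radiative resistance, so the flux falls to 1/(N+1) of its unshielded value.

ratio ≈ 0.250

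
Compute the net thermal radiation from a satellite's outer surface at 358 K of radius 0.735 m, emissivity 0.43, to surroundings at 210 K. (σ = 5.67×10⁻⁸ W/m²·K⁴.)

Q ≈ 2400 W

A = 4πr² = 4π × (0.735)² = 6.79 m².
Q = εσA(T⁴ − T_s⁴). T⁴ − T_s⁴ = (358)⁴ − (210)⁴ = 1.64×10^10 − 1.94×10^9 = 1.45×10^10 K⁴.
Q = 0.43 × 5.67×10⁻⁸ × 6.79 × 1.45×10^10 = 2400 W.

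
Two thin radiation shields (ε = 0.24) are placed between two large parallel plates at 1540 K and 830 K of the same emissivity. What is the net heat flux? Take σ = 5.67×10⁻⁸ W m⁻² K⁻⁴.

Each of the 3 gaps contributes resistance (2/ε − 1) = 2/0.24 − 1 = 7.333; total = 22.00.
q = σ(T₁⁴ − T₂⁴) / 22.00 = 5.67×10⁻⁸ × 5.15×10^12 / 22.00 = 13300 W/m².

q ≈ 13300 W/m²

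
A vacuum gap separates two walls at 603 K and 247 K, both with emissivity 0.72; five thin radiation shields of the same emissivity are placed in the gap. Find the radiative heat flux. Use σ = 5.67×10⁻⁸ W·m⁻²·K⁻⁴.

Each of the 6 gaps contributes resistance (2/ε − 1) = 2/0.72 − 1 = 1.778; total = 10.67.
q = σ(T₁⁴ − T₂⁴) / 10.67 = 5.67×10⁻⁸ × 1.28×10^11 / 10.67 = 683 W/m².

q ≈ 683 W/m²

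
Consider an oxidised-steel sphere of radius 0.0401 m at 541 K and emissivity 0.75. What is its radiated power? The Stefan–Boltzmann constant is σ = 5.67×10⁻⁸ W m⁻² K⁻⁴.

P ≈ 73.6 W

A = 4πr² = 4π × (0.0401)² = 0.0202 m².
P = εσAT⁴ = 0.75 × 5.67×10⁻⁸ × 0.0202 × (541)⁴ = 0.75 × 5.67×10⁻⁸ × 0.0202 × 8.57×10^10.
P = 73.6 W.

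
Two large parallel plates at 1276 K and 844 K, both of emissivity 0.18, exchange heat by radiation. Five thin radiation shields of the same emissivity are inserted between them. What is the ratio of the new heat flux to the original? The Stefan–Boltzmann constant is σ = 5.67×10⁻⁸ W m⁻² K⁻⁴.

ratio ≈ 0.167

With N identical shields there are N+1 = 6 gaps in series, each with the same radiative resistance, so the flux falls to 1/(N+1) of its unshielded value.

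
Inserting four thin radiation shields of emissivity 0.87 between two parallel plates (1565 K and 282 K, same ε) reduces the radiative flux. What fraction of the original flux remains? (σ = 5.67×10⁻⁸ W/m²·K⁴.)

With N identical shields there are N+1 = 5 gaps in series, each with the same radiative resistance, so the flux falls to 1/(N+1) of its unshielded value.

ratio ≈ 0.200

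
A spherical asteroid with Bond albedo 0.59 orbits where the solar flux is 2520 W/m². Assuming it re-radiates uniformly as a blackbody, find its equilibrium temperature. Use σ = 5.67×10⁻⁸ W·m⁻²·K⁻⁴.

Power absorbed = (1−a)S·πR²; power emitted = 4πR²σT⁴. Equating and cancelling πR²:
T = ((1−a)S / 4σ)^(1/4) = (1030 / (4 × 5.67×10⁻⁸))^(1/4) = (4.56×10^9)^(1/4).
T = 260 K.

T ≈ 260 K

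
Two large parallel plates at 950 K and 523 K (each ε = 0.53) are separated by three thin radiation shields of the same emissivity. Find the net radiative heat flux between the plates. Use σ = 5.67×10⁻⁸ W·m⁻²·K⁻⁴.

Each of the 4 gaps contributes resistance (2/ε − 1) = 2/0.53 − 1 = 2.774; total = 11.09.
q = σ(T₁⁴ − T₂⁴) / 11.09 = 5.67×10⁻⁸ × 7.40×10^11 / 11.09 = 3780 W/m².

q ≈ 3780 W/m²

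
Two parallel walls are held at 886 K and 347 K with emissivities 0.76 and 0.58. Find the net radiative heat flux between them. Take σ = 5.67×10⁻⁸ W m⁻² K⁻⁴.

For two large parallel gray plates, q = σ(T₁⁴ − T₂⁴) / (1/ε₁ + 1/ε₂ − 1).
1/ε₁ + 1/ε₂ − 1 = 1/0.76 + 1/0.58 − 1 = 2.040.
T₁⁴ − T₂⁴ = 6.16×10^11 − 1.45×10^10 = 6.02×10^11 K⁴.
q = 5.67×10⁻⁸ × 6.02×10^11 / 2.040 = 16700 W/m².

q ≈ 16700 W/m²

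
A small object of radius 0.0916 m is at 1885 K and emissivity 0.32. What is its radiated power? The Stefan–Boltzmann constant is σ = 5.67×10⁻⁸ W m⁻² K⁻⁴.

A = 4πr² = 4π × (0.0916)² = 0.105 m².
Stefan–Boltzmann: P = εσAT⁴ = 0.32 × 5.67×10⁻⁸ × 0.105 × (1885)⁴ = 0.32 × 5.67×10⁻⁸ × 0.105 × 1.26×10^13.
P = 24200 W.

P ≈ 24200 W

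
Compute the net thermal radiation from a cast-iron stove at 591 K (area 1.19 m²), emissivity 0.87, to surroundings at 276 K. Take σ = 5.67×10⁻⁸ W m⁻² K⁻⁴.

Q ≈ 6820 W

Q = εσA(T⁴ − T_s⁴). T⁴ − T_s⁴ = (591)⁴ − (276)⁴ = 1.22×10^11 − 5.80×10^9 = 1.16×10^11 K⁴.
Q = 0.87 × 5.67×10⁻⁸ × 1.19 × 1.16×10^11 = 6820 W.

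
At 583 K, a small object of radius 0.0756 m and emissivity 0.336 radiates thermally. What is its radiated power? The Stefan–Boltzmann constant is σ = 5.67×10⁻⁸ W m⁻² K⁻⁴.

A = 4πr² = 4π × (0.0756)² = 0.0718 m².
P = εσAT⁴ = 0.336 × 5.67×10⁻⁸ × 0.0718 × (583)⁴ = 0.336 × 5.67×10⁻⁸ × 0.0718 × 1.16×10^11.
P = 158 W.

P ≈ 158 W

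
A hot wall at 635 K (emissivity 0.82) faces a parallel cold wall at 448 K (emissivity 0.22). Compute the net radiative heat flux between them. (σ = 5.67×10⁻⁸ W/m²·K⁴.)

q ≈ 1460 W/m²

For two large parallel gray plates, q = σ(T₁⁴ − T₂⁴) / (1/ε₁ + 1/ε₂ − 1).
1/ε₁ + 1/ε₂ − 1 = 1/0.82 + 1/0.22 − 1 = 4.765.
T₁⁴ − T₂⁴ = 1.63×10^11 − 4.03×10^10 = 1.22×10^11 K⁴.
q = 5.67×10⁻⁸ × 1.22×10^11 / 4.765 = 1460 W/m².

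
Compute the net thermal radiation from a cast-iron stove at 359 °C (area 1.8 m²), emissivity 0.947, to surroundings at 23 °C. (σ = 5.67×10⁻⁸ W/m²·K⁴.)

Convert: 359 °C = 632 K; 23 °C = 296 K.
Q = εσA(T⁴ − T_s⁴). T⁴ − T_s⁴ = (632)⁴ − (296)⁴ = 1.60×10^11 − 7.68×10^9 = 1.52×10^11 K⁴.
Q = 0.947 × 5.67×10⁻⁸ × 1.80 × 1.52×10^11 = 14700 W.

Q ≈ 14700 W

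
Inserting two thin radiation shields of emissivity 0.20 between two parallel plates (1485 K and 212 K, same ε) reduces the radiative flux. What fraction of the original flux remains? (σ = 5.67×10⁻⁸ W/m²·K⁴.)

With N identical shields there are N+1 = 3 gaps in series, each with the same radiative resistance, so the flux falls to 1/(N+1) of its unshielded value.

ratio ≈ 0.333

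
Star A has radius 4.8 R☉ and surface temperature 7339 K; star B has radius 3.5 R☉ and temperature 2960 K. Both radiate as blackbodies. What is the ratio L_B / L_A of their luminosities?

L_B/L_A ≈ 0.0141

L = 4πR²σT⁴ ∝ R²T⁴, so L_B/L_A = (3.5/4.8)² × (2960/7339)⁴ = 0.532 × 0.0265 = 0.0141.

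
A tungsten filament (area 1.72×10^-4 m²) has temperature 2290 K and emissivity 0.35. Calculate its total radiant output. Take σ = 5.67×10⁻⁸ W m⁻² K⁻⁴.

P = εσAT⁴ = 0.35 × 5.67×10⁻⁸ × 1.72×10^-4 × (2290)⁴ = 0.35 × 5.67×10⁻⁸ × 1.72×10^-4 × 2.75×10^13.
P = 93.9 W.

P ≈ 93.9 W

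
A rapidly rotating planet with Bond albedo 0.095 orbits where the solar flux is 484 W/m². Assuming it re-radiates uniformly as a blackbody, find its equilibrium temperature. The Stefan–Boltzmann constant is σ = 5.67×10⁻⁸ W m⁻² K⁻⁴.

T ≈ 210 K

Power absorbed = (1−a)S·πR²; power emitted = 4πR²σT⁴. Equating and cancelling πR²:
T = ((1−a)S / 4σ)^(1/4) = (438 / (4 × 5.67×10⁻⁸))^(1/4) = (1.93×10^9)^(1/4).
T = 210 K.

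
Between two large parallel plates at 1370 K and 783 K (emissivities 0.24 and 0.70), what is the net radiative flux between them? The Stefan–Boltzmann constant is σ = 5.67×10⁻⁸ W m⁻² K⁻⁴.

q ≈ 38800 W/m²

For two large parallel gray plates, q = σ(T₁⁴ − T₂⁴) / (1/ε₁ + 1/ε₂ − 1).
1/ε₁ + 1/ε₂ − 1 = 1/0.24 + 1/0.70 − 1 = 4.595.
T₁⁴ − T₂⁴ = 3.52×10^12 − 3.76×10^11 = 3.15×10^12 K⁴.
q = 5.67×10⁻⁸ × 3.15×10^12 / 4.595 = 38800 W/m².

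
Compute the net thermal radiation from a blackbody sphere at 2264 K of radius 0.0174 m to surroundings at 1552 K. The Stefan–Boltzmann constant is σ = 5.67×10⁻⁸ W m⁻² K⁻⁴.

A = 4πr² = 4π × (0.0174)² = 3.80×10^-3 m².
Q = σA(T⁴ − T_s⁴). T⁴ − T_s⁴ = (2264)⁴ − (1552)⁴ = 2.63×10^13 − 5.80×10^12 = 2.05×10^13 K⁴.
Q = 5.67×10⁻⁸ × 3.80×10^-3 × 2.05×10^13 = 4420 W.

Q ≈ 4420 W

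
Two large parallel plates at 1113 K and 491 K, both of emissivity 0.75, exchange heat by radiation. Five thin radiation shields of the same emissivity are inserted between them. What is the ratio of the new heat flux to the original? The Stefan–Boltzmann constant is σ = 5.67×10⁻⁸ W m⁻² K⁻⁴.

ratio ≈ 0.167

With N identical shields there are N+1 = 6 gaps in series, each with the same radiative resistance, so the flux falls to 1/(N+1) of its unshielded value.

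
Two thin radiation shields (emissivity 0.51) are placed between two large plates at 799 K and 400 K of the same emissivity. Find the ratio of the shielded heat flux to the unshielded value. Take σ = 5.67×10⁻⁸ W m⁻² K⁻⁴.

With N identical shields there are N+1 = 3 gaps in series, each with the same radiative resistance, so the flux falls to 1/(N+1) of its unshielded value.

ratio ≈ 0.333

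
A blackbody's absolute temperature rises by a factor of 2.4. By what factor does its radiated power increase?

factor ≈ 33.2

P ∝ T⁴, so the power scales as (2.4)⁴ = 33.2.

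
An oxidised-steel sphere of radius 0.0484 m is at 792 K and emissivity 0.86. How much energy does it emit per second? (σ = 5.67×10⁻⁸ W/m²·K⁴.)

A = 4πr² = 4π × (0.0484)² = 0.0294 m².
P = εσAT⁴ = 0.86 × 5.67×10⁻⁸ × 0.0294 × (792)⁴ = 0.86 × 5.67×10⁻⁸ × 0.0294 × 3.93×10^11.
P = 565 W.

P ≈ 565 W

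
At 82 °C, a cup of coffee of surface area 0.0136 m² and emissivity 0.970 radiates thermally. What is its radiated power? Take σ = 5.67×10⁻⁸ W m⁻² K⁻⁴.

P ≈ 11.9 W

82 °C = 355 K.
Stefan–Boltzmann: P = εσAT⁴ = 0.970 × 5.67×10⁻⁸ × 0.0136 × (355)⁴ = 0.970 × 5.67×10⁻⁸ × 0.0136 × 1.59×10^10.
P = 11.9 W.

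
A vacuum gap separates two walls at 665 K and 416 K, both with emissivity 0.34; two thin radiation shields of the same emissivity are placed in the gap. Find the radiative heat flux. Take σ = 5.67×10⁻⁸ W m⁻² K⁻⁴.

Each of the 3 gaps contributes resistance (2/ε − 1) = 2/0.34 − 1 = 4.882; total = 14.65.
q = σ(T₁⁴ − T₂⁴) / 14.65 = 5.67×10⁻⁸ × 1.66×10^11 / 14.65 = 641 W/m².

q ≈ 641 W/m²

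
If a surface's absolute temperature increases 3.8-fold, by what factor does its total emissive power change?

factor ≈ 209

P ∝ T⁴, so the power scales as (3.8)⁴ = 209.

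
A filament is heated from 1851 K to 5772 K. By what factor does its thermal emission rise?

ratio ≈ 94.6

P ∝ T⁴, so the ratio is (5772/1851)⁴ = (3.118)⁴ = 94.6.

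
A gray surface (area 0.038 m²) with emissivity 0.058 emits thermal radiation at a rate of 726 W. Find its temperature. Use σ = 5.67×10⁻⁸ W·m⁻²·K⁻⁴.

T ≈ 1550 K

From P = εσAT⁴, T = (P / εσA)^(1/4) = (726 / (0.058 × 5.67×10⁻⁸ × 0.0380))^(1/4).
T = (5.81×10^12)^(1/4) = 1550 K.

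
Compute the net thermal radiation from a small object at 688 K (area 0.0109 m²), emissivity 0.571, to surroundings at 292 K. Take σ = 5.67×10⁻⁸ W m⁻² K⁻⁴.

Q ≈ 76.5 W

Q = εσA(T⁴ − T_s⁴). T⁴ − T_s⁴ = (688)⁴ − (292)⁴ = 2.24×10^11 − 7.27×10^9 = 2.17×10^11 K⁴.
Q = 0.571 × 5.67×10⁻⁸ × 0.0109 × 2.17×10^11 = 76.5 W.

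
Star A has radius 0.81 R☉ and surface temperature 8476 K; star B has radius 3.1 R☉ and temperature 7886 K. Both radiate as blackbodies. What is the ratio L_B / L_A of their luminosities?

L_B/L_A ≈ 11.0

L = 4πR²σT⁴ ∝ R²T⁴, so L_B/L_A = (3.1/0.81)² × (7886/8476)⁴ = 14.6 × 0.749 = 11.0.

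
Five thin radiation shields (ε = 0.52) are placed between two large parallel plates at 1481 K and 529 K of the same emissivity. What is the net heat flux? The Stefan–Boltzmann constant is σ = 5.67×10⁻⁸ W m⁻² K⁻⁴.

q ≈ 15700 W/m²

Each of the 6 gaps contributes resistance (2/ε − 1) = 2/0.52 − 1 = 2.846; total = 17.08.
q = σ(T₁⁴ − T₂⁴) / 17.08 = 5.67×10⁻⁸ × 4.73×10^12 / 17.08 = 15700 W/m².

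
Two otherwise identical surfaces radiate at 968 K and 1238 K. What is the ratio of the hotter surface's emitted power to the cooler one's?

P ∝ T⁴, so the ratio is (1238/968)⁴ = (1.279)⁴ = 2.68.

ratio ≈ 2.68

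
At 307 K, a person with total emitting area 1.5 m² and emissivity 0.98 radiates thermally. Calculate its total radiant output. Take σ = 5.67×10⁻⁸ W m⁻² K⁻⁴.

P ≈ 740 W

P = εσAT⁴ = 0.98 × 5.67×10⁻⁸ × 1.50 × (307)⁴ = 0.98 × 5.67×10⁻⁸ × 1.50 × 8.88×10^9.
P = 740 W.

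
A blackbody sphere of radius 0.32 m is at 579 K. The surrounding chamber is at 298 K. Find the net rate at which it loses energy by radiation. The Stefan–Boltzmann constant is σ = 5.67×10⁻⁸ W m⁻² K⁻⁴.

A = 4πr² = 4π × (0.32)² = 1.29 m².
Q = σA(T⁴ − T_s⁴). T⁴ − T_s⁴ = (579)⁴ − (298)⁴ = 1.12×10^11 − 7.89×10^9 = 1.05×10^11 K⁴.
Q = 5.67×10⁻⁸ × 1.29 × 1.05×10^11 = 7620 W.

Q ≈ 7620 W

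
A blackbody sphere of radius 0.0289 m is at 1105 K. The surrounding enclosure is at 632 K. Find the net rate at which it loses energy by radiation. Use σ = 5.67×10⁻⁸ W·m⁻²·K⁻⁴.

A = 4πr² = 4π × (0.0289)² = 0.0105 m².
Q = σA(T⁴ − T_s⁴). T⁴ − T_s⁴ = (1105)⁴ − (632)⁴ = 1.49×10^12 − 1.60×10^11 = 1.33×10^12 K⁴.
Q = 5.67×10⁻⁸ × 0.0105 × 1.33×10^12 = 792 W.

Q ≈ 792 W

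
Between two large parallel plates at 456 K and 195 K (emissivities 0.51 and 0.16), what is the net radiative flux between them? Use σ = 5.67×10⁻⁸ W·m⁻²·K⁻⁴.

q ≈ 329 W/m²

For two large parallel gray plates, q = σ(T₁⁴ − T₂⁴) / (1/ε₁ + 1/ε₂ − 1).
1/ε₁ + 1/ε₂ − 1 = 1/0.51 + 1/0.16 − 1 = 7.211.
T₁⁴ − T₂⁴ = 4.32×10^10 − 1.45×10^9 = 4.18×10^10 K⁴.
q = 5.67×10⁻⁸ × 4.18×10^10 / 7.211 = 329 W/m².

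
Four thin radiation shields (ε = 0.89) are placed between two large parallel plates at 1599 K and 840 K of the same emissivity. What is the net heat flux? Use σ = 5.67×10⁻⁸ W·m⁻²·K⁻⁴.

q ≈ 54900 W/m²

Each of the 5 gaps contributes resistance (2/ε − 1) = 2/0.89 − 1 = 1.247; total = 6.236.
q = σ(T₁⁴ − T₂⁴) / 6.236 = 5.67×10⁻⁸ × 6.04×10^12 / 6.236 = 54900 W/m².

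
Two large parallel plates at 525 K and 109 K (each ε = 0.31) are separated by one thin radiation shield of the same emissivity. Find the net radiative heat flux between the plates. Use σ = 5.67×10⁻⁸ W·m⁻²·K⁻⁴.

Each of the 2 gaps contributes resistance (2/ε − 1) = 2/0.31 − 1 = 5.452; total = 10.90.
q = σ(T₁⁴ − T₂⁴) / 10.90 = 5.67×10⁻⁸ × 7.58×10^10 / 10.90 = 394 W/m².

q ≈ 394 W/m²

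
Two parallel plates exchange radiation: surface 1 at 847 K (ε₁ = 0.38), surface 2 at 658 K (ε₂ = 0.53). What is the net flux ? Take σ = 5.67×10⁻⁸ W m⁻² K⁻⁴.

For two large parallel gray plates, q = σ(T₁⁴ − T₂⁴) / (1/ε₁ + 1/ε₂ − 1).
1/ε₁ + 1/ε₂ − 1 = 1/0.38 + 1/0.53 − 1 = 3.518.
T₁⁴ − T₂⁴ = 5.15×10^11 − 1.87×10^11 = 3.27×10^11 K⁴.
q = 5.67×10⁻⁸ × 3.27×10^11 / 3.518 = 5270 W/m².

q ≈ 5270 W/m²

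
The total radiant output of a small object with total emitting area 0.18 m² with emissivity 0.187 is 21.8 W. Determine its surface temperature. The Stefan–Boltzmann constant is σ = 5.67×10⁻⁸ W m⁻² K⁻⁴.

T ≈ 327 K

From P = εσAT⁴, T = (P / εσA)^(1/4) = (21.8 / (0.187 × 5.67×10⁻⁸ × 0.180))^(1/4).
T = (1.14×10^10)^(1/4) = 327 K.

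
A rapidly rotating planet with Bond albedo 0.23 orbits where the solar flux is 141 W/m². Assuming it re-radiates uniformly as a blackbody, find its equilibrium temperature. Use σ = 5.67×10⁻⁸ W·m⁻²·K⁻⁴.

Power absorbed = (1−a)S·πR²; power emitted = 4πR²σT⁴. Equating and cancelling πR²:
T = ((1−a)S / 4σ)^(1/4) = (109 / (4 × 5.67×10⁻⁸))^(1/4) = (4.79×10^8)^(1/4).
T = 148 K.

T ≈ 148 K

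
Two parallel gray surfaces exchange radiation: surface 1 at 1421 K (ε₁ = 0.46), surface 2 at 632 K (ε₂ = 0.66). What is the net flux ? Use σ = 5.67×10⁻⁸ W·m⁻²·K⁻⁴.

For two large parallel gray plates, q = σ(T₁⁴ − T₂⁴) / (1/ε₁ + 1/ε₂ − 1).
1/ε₁ + 1/ε₂ − 1 = 1/0.46 + 1/0.66 − 1 = 2.689.
T₁⁴ − T₂⁴ = 4.08×10^12 − 1.60×10^11 = 3.92×10^12 K⁴.
q = 5.67×10⁻⁸ × 3.92×10^12 / 2.689 = 82600 W/m².

q ≈ 82600 W/m²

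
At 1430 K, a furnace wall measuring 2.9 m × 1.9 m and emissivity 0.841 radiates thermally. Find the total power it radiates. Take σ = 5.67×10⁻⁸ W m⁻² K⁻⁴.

A = 2.9 × 1.9 = 5.51 m².
Stefan–Boltzmann: P = εσAT⁴ = 0.841 × 5.67×10⁻⁸ × 5.51 × (1430)⁴ = 0.841 × 5.67×10⁻⁸ × 5.51 × 4.18×10^12.
P = 1.10×10^6 W.

P ≈ 1.10×10^6 W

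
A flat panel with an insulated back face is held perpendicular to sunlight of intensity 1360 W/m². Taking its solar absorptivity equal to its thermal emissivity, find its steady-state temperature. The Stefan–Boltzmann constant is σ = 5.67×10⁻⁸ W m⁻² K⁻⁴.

T ≈ 394 K

Absorbed flux αS = emitted flux εσT⁴ (one radiating face); with α = ε, T = (S/σ)^(1/4).
T = (1360 / 5.67×10⁻⁸)^(1/4) = (2.40×10^10)^(1/4).
T = 394 K.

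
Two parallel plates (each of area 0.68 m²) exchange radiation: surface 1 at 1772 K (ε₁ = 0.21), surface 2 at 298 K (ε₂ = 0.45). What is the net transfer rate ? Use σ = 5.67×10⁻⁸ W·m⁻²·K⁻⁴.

Q ≈ 63500 W

For two large parallel gray plates, q = σ(T₁⁴ − T₂⁴) / (1/ε₁ + 1/ε₂ − 1).
1/ε₁ + 1/ε₂ − 1 = 1/0.21 + 1/0.45 − 1 = 5.984.
T₁⁴ − T₂⁴ = 9.86×10^12 − 7.89×10^9 = 9.85×10^12 K⁴.
q = 5.67×10⁻⁸ × 9.85×10^12 / 5.984 = 93300 W/m².
Q = q·A = 93300 × 0.68 = 63500 W.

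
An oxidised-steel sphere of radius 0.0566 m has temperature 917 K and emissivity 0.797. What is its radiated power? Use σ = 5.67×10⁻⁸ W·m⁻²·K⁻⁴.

A = 4πr² = 4π × (0.0566)² = 0.0403 m².
P = εσAT⁴ = 0.797 × 5.67×10⁻⁸ × 0.0403 × (917)⁴ = 0.797 × 5.67×10⁻⁸ × 0.0403 × 7.07×10^11.
P = 1290 W.

P ≈ 1290 W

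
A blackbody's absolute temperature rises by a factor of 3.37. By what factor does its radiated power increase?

P ∝ T⁴, so the power scales as (3.37)⁴ = 129.

factor ≈ 129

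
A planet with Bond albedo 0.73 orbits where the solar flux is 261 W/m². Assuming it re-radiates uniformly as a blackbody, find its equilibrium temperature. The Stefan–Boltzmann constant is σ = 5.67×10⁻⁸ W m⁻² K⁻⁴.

Power absorbed = (1−a)S·πR²; power emitted = 4πR²σT⁴. Equating and cancelling πR²:
T = ((1−a)S / 4σ)^(1/4) = (70.5 / (4 × 5.67×10⁻⁸))^(1/4) = (3.11×10^8)^(1/4).
T = 133 K.

T ≈ 133 K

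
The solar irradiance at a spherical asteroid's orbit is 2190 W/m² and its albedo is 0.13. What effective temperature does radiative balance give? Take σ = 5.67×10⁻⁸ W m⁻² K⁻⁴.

T ≈ 303 K

Power absorbed = (1−a)S·πR²; power emitted = 4πR²σT⁴. Equating and cancelling πR²:
T = ((1−a)S / 4σ)^(1/4) = (1910 / (4 × 5.67×10⁻⁸))^(1/4) = (8.40×10^9)^(1/4).
T = 303 K.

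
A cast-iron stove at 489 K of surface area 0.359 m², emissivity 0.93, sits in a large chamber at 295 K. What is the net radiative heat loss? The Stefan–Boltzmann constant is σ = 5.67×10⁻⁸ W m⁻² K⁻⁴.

Q ≈ 939 W

Q = εσA(T⁴ − T_s⁴). T⁴ − T_s⁴ = (489)⁴ − (295)⁴ = 5.72×10^10 − 7.57×10^9 = 4.96×10^10 K⁴.
Q = 0.93 × 5.67×10⁻⁸ × 0.359 × 4.96×10^10 = 939 W.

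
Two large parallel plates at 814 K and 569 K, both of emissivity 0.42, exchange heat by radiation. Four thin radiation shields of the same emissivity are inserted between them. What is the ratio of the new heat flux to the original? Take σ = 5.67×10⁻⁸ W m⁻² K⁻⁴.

ratio ≈ 0.200

With N identical shields there are N+1 = 5 gaps in series, each with the same radiative resistance, so the flux falls to 1/(N+1) of its unshielded value.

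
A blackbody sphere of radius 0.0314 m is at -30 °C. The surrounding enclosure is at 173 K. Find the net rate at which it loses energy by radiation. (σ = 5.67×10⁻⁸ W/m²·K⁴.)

A = 4πr² = 4π × (0.0314)² = 0.0124 m².
Convert: -30 °C = 243 K.
Q = σA(T⁴ − T_s⁴). T⁴ − T_s⁴ = (243)⁴ − (173)⁴ = 3.49×10^9 − 8.96×10^8 = 2.59×10^9 K⁴.
Q = 5.67×10⁻⁸ × 0.0124 × 2.59×10^9 = 1.82 W.

Q ≈ 1.82 W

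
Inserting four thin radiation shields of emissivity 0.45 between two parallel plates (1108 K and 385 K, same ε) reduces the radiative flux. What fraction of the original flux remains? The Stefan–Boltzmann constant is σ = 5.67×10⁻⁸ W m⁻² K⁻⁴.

With N identical shields there are N+1 = 5 gaps in series, each with the same radiative resistance, so the flux falls to 1/(N+1) of its unshielded value.

ratio ≈ 0.200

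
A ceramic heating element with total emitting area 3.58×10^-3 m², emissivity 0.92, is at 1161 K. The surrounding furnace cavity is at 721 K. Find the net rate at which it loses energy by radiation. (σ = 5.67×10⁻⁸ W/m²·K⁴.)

Q ≈ 289 W

Q = εσA(T⁴ − T_s⁴). T⁴ − T_s⁴ = (1161)⁴ − (721)⁴ = 1.82×10^12 − 2.70×10^11 = 1.55×10^12 K⁴.
Q = 0.92 × 5.67×10⁻⁸ × 3.58×10^-3 × 1.55×10^12 = 289 W.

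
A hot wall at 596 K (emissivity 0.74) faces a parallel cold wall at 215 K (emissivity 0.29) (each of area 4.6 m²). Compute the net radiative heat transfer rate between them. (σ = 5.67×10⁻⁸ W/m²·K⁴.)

Q ≈ 8510 W

For two large parallel gray plates, q = σ(T₁⁴ − T₂⁴) / (1/ε₁ + 1/ε₂ − 1).
1/ε₁ + 1/ε₂ − 1 = 1/0.74 + 1/0.29 − 1 = 3.800.
T₁⁴ − T₂⁴ = 1.26×10^11 − 2.14×10^9 = 1.24×10^11 K⁴.
q = 5.67×10⁻⁸ × 1.24×10^11 / 3.800 = 1850 W/m².
Q = q·A = 1850 × 4.6 = 8510 W.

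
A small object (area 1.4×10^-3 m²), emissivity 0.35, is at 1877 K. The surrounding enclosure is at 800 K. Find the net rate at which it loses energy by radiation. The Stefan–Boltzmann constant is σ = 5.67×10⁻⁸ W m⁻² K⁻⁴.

Q ≈ 333 W

Q = εσA(T⁴ − T_s⁴). T⁴ − T_s⁴ = (1877)⁴ − (800)⁴ = 1.24×10^13 − 4.10×10^11 = 1.20×10^13 K⁴.
Q = 0.35 × 5.67×10⁻⁸ × 1.40×10^-3 × 1.20×10^13 = 333 W.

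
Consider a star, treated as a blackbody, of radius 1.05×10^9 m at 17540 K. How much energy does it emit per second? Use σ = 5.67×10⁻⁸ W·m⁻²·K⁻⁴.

P ≈ 7.44×10^28 W

A = 4πr² = 4π × (1.05×10^9)² = 1.39×10^19 m².
P = σAT⁴ = 5.67×10⁻⁸ × 1.39×10^19 × (17540)⁴ = 5.67×10⁻⁸ × 1.39×10^19 × 9.46×10^16.
P = 7.44×10^28 W.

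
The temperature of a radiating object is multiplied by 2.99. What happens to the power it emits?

P ∝ T⁴, so the power scales as (2.99)⁴ = 79.9.

factor ≈ 79.9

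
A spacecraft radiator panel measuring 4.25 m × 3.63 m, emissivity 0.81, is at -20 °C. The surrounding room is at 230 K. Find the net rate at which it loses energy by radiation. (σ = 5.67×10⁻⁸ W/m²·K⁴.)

A = 4.25 × 3.63 = 15.4 m².
Convert: -20 °C = 253 K.
Q = εσA(T⁴ − T_s⁴). T⁴ − T_s⁴ = (253)⁴ − (230)⁴ = 4.10×10^9 − 2.80×10^9 = 1.30×10^9 K⁴.
Q = 0.81 × 5.67×10⁻⁸ × 15.4 × 1.30×10^9 = 920 W.

Q ≈ 920 W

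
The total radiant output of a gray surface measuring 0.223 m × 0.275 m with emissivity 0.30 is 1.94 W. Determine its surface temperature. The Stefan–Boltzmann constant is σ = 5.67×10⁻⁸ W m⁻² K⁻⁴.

T ≈ 208 K

A = 0.223 × 0.275 = 0.0613 m².
From P = εσAT⁴, T = (P / εσA)^(1/4) = (1.94 / (0.30 × 5.67×10⁻⁸ × 0.0613))^(1/4).
T = (1.86×10^9)^(1/4) = 208 K.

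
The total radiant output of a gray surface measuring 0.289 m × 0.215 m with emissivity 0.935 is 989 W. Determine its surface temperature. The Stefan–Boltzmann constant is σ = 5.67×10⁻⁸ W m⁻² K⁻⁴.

A = 0.289 × 0.215 = 0.0621 m².
From P = εσAT⁴, T = (P / εσA)^(1/4) = (989 / (0.935 × 5.67×10⁻⁸ × 0.0621))^(1/4).
T = (3.00×10^11)^(1/4) = 740 K.

T ≈ 740 K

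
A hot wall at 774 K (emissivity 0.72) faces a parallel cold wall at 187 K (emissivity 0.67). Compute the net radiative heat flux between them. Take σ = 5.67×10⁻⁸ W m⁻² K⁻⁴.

For two large parallel gray plates, q = σ(T₁⁴ − T₂⁴) / (1/ε₁ + 1/ε₂ − 1).
1/ε₁ + 1/ε₂ − 1 = 1/0.72 + 1/0.67 − 1 = 1.881.
T₁⁴ − T₂⁴ = 3.59×10^11 − 1.22×10^9 = 3.58×10^11 K⁴.
q = 5.67×10⁻⁸ × 3.58×10^11 / 1.881 = 10800 W/m².

q ≈ 10800 W/m²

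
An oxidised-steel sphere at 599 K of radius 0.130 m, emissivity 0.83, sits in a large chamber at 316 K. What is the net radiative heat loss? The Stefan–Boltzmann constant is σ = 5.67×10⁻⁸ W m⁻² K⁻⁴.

A = 4πr² = 4π × (0.130)² = 0.212 m².
Q = εσA(T⁴ − T_s⁴). T⁴ − T_s⁴ = (599)⁴ − (316)⁴ = 1.29×10^11 − 9.97×10^9 = 1.19×10^11 K⁴.
Q = 0.83 × 5.67×10⁻⁸ × 0.212 × 1.19×10^11 = 1190 W.

Q ≈ 1190 W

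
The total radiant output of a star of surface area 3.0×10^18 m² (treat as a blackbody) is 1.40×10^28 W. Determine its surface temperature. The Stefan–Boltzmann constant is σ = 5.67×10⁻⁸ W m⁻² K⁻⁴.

From P = σAT⁴, T = (P / σA)^(1/4) = (1.40×10^28 / (5.67×10⁻⁸ × 3.00×10^18))^(1/4).
T = (8.23×10^16)^(1/4) = 16900 K.

T ≈ 16900 K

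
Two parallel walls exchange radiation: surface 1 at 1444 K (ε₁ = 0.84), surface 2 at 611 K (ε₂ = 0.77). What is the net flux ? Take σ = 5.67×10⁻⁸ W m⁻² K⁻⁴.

q ≈ 1.60×10^5 W/m²

For two large parallel gray plates, q = σ(T₁⁴ − T₂⁴) / (1/ε₁ + 1/ε₂ − 1).
1/ε₁ + 1/ε₂ − 1 = 1/0.84 + 1/0.77 − 1 = 1.489.
T₁⁴ − T₂⁴ = 4.35×10^12 − 1.39×10^11 = 4.21×10^12 K⁴.
q = 5.67×10⁻⁸ × 4.21×10^12 / 1.489 = 1.60×10^5 W/m².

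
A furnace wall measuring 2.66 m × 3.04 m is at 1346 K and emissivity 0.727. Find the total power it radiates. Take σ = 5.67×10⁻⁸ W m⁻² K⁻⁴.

A = 2.66 × 3.04 = 8.09 m².
P = εσAT⁴ = 0.727 × 5.67×10⁻⁸ × 8.09 × (1346)⁴ = 0.727 × 5.67×10⁻⁸ × 8.09 × 3.28×10^12.
P = 1.09×10^6 W.

P ≈ 1.09×10^6 W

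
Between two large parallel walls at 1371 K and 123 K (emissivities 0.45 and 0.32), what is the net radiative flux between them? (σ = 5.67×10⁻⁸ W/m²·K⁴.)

For two large parallel gray plates, q = σ(T₁⁴ − T₂⁴) / (1/ε₁ + 1/ε₂ − 1).
1/ε₁ + 1/ε₂ − 1 = 1/0.45 + 1/0.32 − 1 = 4.347.
T₁⁴ − T₂⁴ = 3.53×10^12 − 2.29×10^8 = 3.53×10^12 K⁴.
q = 5.67×10⁻⁸ × 3.53×10^12 / 4.347 = 46100 W/m².

q ≈ 46100 W/m²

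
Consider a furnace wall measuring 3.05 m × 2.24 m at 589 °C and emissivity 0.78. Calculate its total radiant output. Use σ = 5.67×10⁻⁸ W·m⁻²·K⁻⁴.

P ≈ 1.67×10^5 W

A = 3.05 × 2.24 = 6.83 m².
589 °C = 862 K.
P = εσAT⁴ = 0.78 × 5.67×10⁻⁸ × 6.83 × (862)⁴ = 0.78 × 5.67×10⁻⁸ × 6.83 × 5.52×10^11.
P = 1.67×10^5 W.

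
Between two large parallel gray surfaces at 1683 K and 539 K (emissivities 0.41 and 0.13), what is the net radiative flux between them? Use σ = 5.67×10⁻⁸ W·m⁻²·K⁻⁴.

q ≈ 49300 W/m²

For two large parallel gray plates, q = σ(T₁⁴ − T₂⁴) / (1/ε₁ + 1/ε₂ − 1).
1/ε₁ + 1/ε₂ − 1 = 1/0.41 + 1/0.13 − 1 = 9.131.
T₁⁴ − T₂⁴ = 8.02×10^12 − 8.44×10^10 = 7.94×10^12 K⁴.
q = 5.67×10⁻⁸ × 7.94×10^12 / 9.131 = 49300 W/m².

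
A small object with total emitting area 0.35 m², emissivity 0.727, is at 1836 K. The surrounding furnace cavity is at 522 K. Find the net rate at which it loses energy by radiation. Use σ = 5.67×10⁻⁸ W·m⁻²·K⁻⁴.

Q = εσA(T⁴ − T_s⁴). T⁴ − T_s⁴ = (1836)⁴ − (522)⁴ = 1.14×10^13 − 7.42×10^10 = 1.13×10^13 K⁴.
Q = 0.727 × 5.67×10⁻⁸ × 0.350 × 1.13×10^13 = 1.63×10^5 W.

Q ≈ 1.63×10^5 W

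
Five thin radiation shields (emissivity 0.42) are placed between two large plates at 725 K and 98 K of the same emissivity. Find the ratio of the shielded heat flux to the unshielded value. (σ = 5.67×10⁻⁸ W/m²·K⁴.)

With N identical shields there are N+1 = 6 gaps in series, each with the same radiative resistance, so the flux falls to 1/(N+1) of its unshielded value.

ratio ≈ 0.167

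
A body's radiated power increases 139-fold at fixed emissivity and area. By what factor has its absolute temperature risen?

P ∝ T⁴ ⇒ T ∝ P^(1/4), so T scales by (139)^(1/4) = 3.43.

factor ≈ 3.43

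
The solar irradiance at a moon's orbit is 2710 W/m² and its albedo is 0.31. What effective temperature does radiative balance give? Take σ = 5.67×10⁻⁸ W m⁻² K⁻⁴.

Power absorbed = (1−a)S·πR²; power emitted = 4πR²σT⁴. Equating and cancelling πR²:
T = ((1−a)S / 4σ)^(1/4) = (1870 / (4 × 5.67×10⁻⁸))^(1/4) = (8.24×10^9)^(1/4).
T = 301 K.

T ≈ 301 K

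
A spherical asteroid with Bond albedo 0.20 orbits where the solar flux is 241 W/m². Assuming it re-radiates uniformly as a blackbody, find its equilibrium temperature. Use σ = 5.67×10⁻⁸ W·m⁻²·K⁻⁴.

T ≈ 171 K

Power absorbed = (1−a)S·πR²; power emitted = 4πR²σT⁴. Equating and cancelling πR²:
T = ((1−a)S / 4σ)^(1/4) = (193 / (4 × 5.67×10⁻⁸))^(1/4) = (8.50×10^8)^(1/4).
T = 171 K.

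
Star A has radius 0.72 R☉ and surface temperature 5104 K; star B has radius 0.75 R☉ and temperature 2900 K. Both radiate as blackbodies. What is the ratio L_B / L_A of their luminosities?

L = 4πR²σT⁴ ∝ R²T⁴, so L_B/L_A = (0.75/0.72)² × (2900/5104)⁴ = 1.09 × 0.104 = 0.113.

L_B/L_A ≈ 0.113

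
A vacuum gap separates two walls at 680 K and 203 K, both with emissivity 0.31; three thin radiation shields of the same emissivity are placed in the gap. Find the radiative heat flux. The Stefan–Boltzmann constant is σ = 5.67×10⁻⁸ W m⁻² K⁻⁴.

q ≈ 552 W/m²

Each of the 4 gaps contributes resistance (2/ε − 1) = 2/0.31 − 1 = 5.452; total = 21.81.
q = σ(T₁⁴ − T₂⁴) / 21.81 = 5.67×10⁻⁸ × 2.12×10^11 / 21.81 = 552 W/m².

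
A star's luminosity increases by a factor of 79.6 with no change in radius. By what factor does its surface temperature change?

P ∝ T⁴ ⇒ T ∝ P^(1/4), so T scales by (79.6)^(1/4) = 2.99.

factor ≈ 2.99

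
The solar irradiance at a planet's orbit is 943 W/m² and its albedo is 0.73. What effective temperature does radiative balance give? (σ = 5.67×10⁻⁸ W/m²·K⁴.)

Power absorbed = (1−a)S·πR²; power emitted = 4πR²σT⁴. Equating and cancelling πR²:
T = ((1−a)S / 4σ)^(1/4) = (255 / (4 × 5.67×10⁻⁸))^(1/4) = (1.12×10^9)^(1/4).
T = 183 K.

T ≈ 183 K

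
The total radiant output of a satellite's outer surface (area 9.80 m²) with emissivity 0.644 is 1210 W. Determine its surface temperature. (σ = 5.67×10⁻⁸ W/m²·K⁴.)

From P = εσAT⁴, T = (P / εσA)^(1/4) = (1210 / (0.644 × 5.67×10⁻⁸ × 9.80))^(1/4).
T = (3.38×10^9)^(1/4) = 241 K.

T ≈ 241 K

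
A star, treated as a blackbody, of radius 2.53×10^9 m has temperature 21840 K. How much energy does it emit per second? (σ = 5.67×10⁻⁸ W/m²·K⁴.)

P ≈ 1.04×10^30 W

A = 4πr² = 4π × (2.53×10^9)² = 8.04×10^19 m².
P = σAT⁴ = 5.67×10⁻⁸ × 8.04×10^19 × (21840)⁴ = 5.67×10⁻⁸ × 8.04×10^19 × 2.28×10^17.
P = 1.04×10^30 W.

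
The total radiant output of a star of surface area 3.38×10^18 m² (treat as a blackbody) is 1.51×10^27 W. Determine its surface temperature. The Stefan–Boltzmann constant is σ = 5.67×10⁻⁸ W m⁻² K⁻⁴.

T ≈ 9420 K

From P = σAT⁴, T = (P / σA)^(1/4) = (1.51×10^27 / (5.67×10⁻⁸ × 3.38×10^18))^(1/4).
T = (7.88×10^15)^(1/4) = 9420 K.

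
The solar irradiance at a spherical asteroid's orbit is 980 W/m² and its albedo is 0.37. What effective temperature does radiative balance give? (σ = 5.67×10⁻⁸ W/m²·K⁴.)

T ≈ 228 K

Power absorbed = (1−a)S·πR²; power emitted = 4πR²σT⁴. Equating and cancelling πR²:
T = ((1−a)S / 4σ)^(1/4) = (617 / (4 × 5.67×10⁻⁸))^(1/4) = (2.72×10^9)^(1/4).
T = 228 K.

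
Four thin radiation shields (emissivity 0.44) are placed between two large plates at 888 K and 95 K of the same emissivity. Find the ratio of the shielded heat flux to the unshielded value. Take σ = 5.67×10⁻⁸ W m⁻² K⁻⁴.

ratio ≈ 0.200

With N identical shields there are N+1 = 5 gaps in series, each with the same radiative resistance, so the flux falls to 1/(N+1) of its unshielded value.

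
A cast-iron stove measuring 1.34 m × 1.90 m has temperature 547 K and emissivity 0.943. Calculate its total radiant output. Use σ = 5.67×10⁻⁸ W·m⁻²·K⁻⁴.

A = 1.34 × 1.90 = 2.55 m².
Stefan–Boltzmann: P = εσAT⁴ = 0.943 × 5.67×10⁻⁸ × 2.55 × (547)⁴ = 0.943 × 5.67×10⁻⁸ × 2.55 × 8.95×10^10.
P = 12200 W.

P ≈ 12200 W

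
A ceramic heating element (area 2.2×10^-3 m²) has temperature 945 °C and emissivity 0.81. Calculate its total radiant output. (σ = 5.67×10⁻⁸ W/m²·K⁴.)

945 °C = 1218 K.
P = εσAT⁴ = 0.81 × 5.67×10⁻⁸ × 2.20×10^-3 × (1218)⁴ = 0.81 × 5.67×10⁻⁸ × 2.20×10^-3 × 2.20×10^12.
P = 222 W.

P ≈ 222 W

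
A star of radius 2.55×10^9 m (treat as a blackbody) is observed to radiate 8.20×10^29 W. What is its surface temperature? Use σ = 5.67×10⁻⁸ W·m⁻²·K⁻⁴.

T ≈ 20500 K

A = 4πr² = 4π × (2.55×10^9)² = 8.17×10^19 m².
From P = σAT⁴, T = (P / σA)^(1/4) = (8.20×10^29 / (5.67×10⁻⁸ × 8.17×10^19))^(1/4).
T = (1.77×10^17)^(1/4) = 20500 K.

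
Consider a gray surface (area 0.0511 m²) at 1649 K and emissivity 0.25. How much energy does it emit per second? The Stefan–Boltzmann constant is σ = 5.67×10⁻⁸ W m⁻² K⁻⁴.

Stefan–Boltzmann: P = εσAT⁴ = 0.25 × 5.67×10⁻⁸ × 0.0511 × (1649)⁴ = 0.25 × 5.67×10⁻⁸ × 0.0511 × 7.39×10^12.
P = 5360 W.

P ≈ 5360 W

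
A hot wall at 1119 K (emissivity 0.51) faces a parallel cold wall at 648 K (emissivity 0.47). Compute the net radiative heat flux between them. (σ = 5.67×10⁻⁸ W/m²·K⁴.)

For two large parallel gray plates, q = σ(T₁⁴ − T₂⁴) / (1/ε₁ + 1/ε₂ − 1).
1/ε₁ + 1/ε₂ − 1 = 1/0.51 + 1/0.47 − 1 = 3.088.
T₁⁴ − T₂⁴ = 1.57×10^12 − 1.76×10^11 = 1.39×10^12 K⁴.
q = 5.67×10⁻⁸ × 1.39×10^12 / 3.088 = 25500 W/m².

q ≈ 25500 W/m²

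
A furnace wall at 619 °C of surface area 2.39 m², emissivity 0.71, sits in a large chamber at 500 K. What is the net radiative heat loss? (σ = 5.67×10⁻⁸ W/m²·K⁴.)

Q ≈ 54900 W

Convert: 619 °C = 892 K.
Q = εσA(T⁴ − T_s⁴). T⁴ − T_s⁴ = (892)⁴ − (500)⁴ = 6.33×10^11 − 6.25×10^10 = 5.71×10^11 K⁴.
Q = 0.71 × 5.67×10⁻⁸ × 2.39 × 5.71×10^11 = 54900 W.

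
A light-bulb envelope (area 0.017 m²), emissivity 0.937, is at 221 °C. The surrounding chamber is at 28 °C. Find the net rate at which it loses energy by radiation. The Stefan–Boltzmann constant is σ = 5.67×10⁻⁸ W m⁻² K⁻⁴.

Convert: 221 °C = 494 K; 28 °C = 301 K.
Q = εσA(T⁴ − T_s⁴). T⁴ − T_s⁴ = (494)⁴ − (301)⁴ = 5.96×10^10 − 8.21×10^9 = 5.13×10^10 K⁴.
Q = 0.937 × 5.67×10⁻⁸ × 0.0170 × 5.13×10^10 = 46.4 W.

Q ≈ 46.4 W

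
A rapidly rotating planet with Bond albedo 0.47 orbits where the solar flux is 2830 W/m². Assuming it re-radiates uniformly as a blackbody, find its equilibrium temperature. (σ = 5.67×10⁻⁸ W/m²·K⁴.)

T ≈ 285 K

Power absorbed = (1−a)S·πR²; power emitted = 4πR²σT⁴. Equating and cancelling πR²:
T = ((1−a)S / 4σ)^(1/4) = (1500 / (4 × 5.67×10⁻⁸))^(1/4) = (6.61×10^9)^(1/4).
T = 285 K.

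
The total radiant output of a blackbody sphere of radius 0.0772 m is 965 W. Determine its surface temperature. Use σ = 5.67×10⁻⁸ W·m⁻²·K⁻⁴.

A = 4πr² = 4π × (0.0772)² = 0.0749 m².
From P = σAT⁴, T = (P / σA)^(1/4) = (965 / (5.67×10⁻⁸ × 0.0749))^(1/4).
T = (2.27×10^11)^(1/4) = 690 K.

T ≈ 690 K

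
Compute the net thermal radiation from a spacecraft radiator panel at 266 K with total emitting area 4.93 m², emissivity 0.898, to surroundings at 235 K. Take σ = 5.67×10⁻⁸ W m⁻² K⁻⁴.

Q = εσA(T⁴ − T_s⁴). T⁴ − T_s⁴ = (266)⁴ − (235)⁴ = 5.01×10^9 − 3.05×10^9 = 1.96×10^9 K⁴.
Q = 0.898 × 5.67×10⁻⁸ × 4.93 × 1.96×10^9 = 491 W.

Q ≈ 491 W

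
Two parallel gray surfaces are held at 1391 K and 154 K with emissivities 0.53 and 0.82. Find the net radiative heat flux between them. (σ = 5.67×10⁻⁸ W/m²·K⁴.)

For two large parallel gray plates, q = σ(T₁⁴ − T₂⁴) / (1/ε₁ + 1/ε₂ − 1).
1/ε₁ + 1/ε₂ − 1 = 1/0.53 + 1/0.82 − 1 = 2.106.
T₁⁴ − T₂⁴ = 3.74×10^12 − 5.62×10^8 = 3.74×10^12 K⁴.
q = 5.67×10⁻⁸ × 3.74×10^12 / 2.106 = 1.01×10^5 W/m².

q ≈ 1.01×10^5 W/m²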